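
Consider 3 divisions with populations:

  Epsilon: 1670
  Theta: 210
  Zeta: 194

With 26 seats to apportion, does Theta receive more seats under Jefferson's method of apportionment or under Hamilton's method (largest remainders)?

Jefferson: Epsilon 22, Theta 2, Zeta 2.
Hamilton: Epsilon 21, Theta 3, Zeta 2.
Theta gets 2 under Jefferson and 3 under Hamilton.

Hamilton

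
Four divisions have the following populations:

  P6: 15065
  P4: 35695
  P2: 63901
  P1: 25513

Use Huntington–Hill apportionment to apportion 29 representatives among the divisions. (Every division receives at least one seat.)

With divisor 4753: modified quotas P6 3.170, P4 7.510, P2 13.444, P1 5.368.
Geometric-mean thresholds: P6 √(3·4)=3.464, P4 √(7·8)=7.483, P2 √(13·14)=13.491, P1 √(5·6)=5.477.
Each quota rounded against its threshold gives P6 3, P4 8, P2 13, P1 5 (total 29).

P6: 3, P4: 8, P2: 13, P1: 5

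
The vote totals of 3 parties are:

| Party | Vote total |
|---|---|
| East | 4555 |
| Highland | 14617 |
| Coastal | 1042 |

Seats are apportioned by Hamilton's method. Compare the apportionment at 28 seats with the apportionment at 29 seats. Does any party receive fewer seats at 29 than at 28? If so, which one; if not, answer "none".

At 28 seats: East 6, Highland 20, Coastal 2.
At 29 seats: East 7, Highland 21, Coastal 1.
Coastal drops from 2 to 1.

Coastal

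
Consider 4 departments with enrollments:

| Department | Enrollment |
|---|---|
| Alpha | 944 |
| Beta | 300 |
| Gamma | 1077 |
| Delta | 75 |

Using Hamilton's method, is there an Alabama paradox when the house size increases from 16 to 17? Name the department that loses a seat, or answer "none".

At 16 seats: Alpha 6, Beta 2, Gamma 7, Delta 1.
At 17 seats: Alpha 7, Beta 2, Gamma 8, Delta 0.
Delta drops from 1 to 0.

Delta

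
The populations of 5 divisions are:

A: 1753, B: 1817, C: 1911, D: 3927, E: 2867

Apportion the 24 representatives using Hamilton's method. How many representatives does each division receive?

A=3, B=3, C=4, D=8, E=6

The standard divisor is 12275/24 ≈ 511.458.
Standard quotas: A 3.427, B 3.553, C 3.736, D 7.678, E 5.606.
Lower quotas: A 3, B 3, C 3, D 7, E 5 (sum 21, leaving 3 seats).
Remainders in descending order: C 0.736, D 0.678, E 0.606, B 0.553, A 0.427.
The surplus seats go to C, D, E.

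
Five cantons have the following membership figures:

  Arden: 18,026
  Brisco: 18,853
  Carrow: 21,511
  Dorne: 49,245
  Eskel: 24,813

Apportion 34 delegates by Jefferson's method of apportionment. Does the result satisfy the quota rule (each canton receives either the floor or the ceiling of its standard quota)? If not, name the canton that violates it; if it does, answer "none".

none

Standard quotas: Arden 4.627, Brisco 4.840, Carrow 5.522, Dorne 12.641, Eskel 6.370.
Jefferson allocation: Arden 5, Brisco 5, Carrow 5, Dorne 13, Eskel 6.
Every allocation lies between the lower and upper quota.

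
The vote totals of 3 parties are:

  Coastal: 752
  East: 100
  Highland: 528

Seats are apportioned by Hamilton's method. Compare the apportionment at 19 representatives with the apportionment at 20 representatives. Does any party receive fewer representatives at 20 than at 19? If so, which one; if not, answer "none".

East

At 19 seats: Coastal 10, East 2, Highland 7.
At 20 seats: Coastal 11, East 1, Highland 8.
East drops from 2 to 1.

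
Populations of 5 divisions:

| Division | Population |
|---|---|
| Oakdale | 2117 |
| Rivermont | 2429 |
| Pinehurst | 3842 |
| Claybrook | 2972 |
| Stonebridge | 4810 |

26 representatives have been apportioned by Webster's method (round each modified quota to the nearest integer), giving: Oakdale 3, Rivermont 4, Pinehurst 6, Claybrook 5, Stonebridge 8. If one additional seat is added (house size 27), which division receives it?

Priority for the next seat is population ÷ (current seats + 0.5).
Priorities: Oakdale 604.857, Rivermont 539.778, Pinehurst 591.077, Claybrook 540.364, Stonebridge 565.882.
Highest priority: Oakdale.

Oakdale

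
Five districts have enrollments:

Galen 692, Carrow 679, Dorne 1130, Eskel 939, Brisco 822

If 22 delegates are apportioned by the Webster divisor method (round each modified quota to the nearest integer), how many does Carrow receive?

Standard divisor 4262/22 ≈ 193.727; standard quotas: Galen 3.572, Carrow 3.505, Dorne 5.833, Eskel 4.847, Brisco 4.243.
Rounding to the nearest integer gives 4, 4, 6, 5, 4 = 23 seats, so the divisor must be adjusted.
With modified divisor 196: modified quotas Galen 3.531, Carrow 3.464, Dorne 5.765, Eskel 4.791, Brisco 4.194.
Rounding to the nearest integer: Galen 4, Carrow 3, Dorne 6, Eskel 5, Brisco 4 (total 22).
Carrow receives 3.

3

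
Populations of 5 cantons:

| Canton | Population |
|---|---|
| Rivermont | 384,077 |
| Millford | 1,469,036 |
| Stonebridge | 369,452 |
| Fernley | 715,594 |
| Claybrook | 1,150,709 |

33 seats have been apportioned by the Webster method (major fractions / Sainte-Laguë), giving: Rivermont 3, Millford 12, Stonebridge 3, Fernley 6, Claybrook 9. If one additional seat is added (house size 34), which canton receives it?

Claybrook

Priority for the next seat is population ÷ (current seats + 0.5).
Priorities: Rivermont 109736.286, Millford 117522.880, Stonebridge 105557.714, Fernley 110091.385, Claybrook 121127.263.
Highest priority: Claybrook.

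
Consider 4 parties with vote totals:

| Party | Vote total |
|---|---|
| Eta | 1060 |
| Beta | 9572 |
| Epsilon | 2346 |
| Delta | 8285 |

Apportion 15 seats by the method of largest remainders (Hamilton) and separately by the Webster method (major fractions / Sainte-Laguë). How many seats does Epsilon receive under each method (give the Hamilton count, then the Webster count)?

Hamilton: Eta 1, Beta 7, Epsilon 1, Delta 6.
Webster: Eta 1, Beta 6, Epsilon 2, Delta 6.
Epsilon gets 1 under Hamilton and 2 under Webster.

1 and 2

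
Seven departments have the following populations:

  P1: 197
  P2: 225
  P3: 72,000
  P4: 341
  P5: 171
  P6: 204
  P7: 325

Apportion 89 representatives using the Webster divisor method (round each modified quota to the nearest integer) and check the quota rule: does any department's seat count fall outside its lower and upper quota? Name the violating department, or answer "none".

P3

Standard quotas: P1 0.239, P2 0.273, P3 87.228, P4 0.413, P5 0.207, P6 0.247, P7 0.394.
Webster allocation: P1 0, P2 0, P3 89, P4 0, P5 0, P6 0, P7 0.
P3 has quota 87.228 (lower 87, upper 88) but receives 89 — outside the quota interval.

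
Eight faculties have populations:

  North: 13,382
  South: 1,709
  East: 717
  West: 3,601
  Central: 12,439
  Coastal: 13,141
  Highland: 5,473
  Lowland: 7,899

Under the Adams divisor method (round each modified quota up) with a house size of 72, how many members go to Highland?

7

Standard divisor 58361/72 ≈ 810.569; standard quotas: North 16.509, South 2.108, East 0.885, West 4.443, Central 15.346, Coastal 16.212, Highland 6.752, Lowland 9.745.
Rounding up gives 17, 3, 1, 5, 16, 17, 7, 10 = 76 seats, so the divisor must be adjusted.
With modified divisor 870: modified quotas North 15.382, South 1.964, East 0.824, West 4.139, Central 14.298, Coastal 15.105, Highland 6.291, Lowland 9.079.
Rounding up: North 16, South 2, East 1, West 5, Central 15, Coastal 16, Highland 7, Lowland 10 (total 72).
Highland receives 7.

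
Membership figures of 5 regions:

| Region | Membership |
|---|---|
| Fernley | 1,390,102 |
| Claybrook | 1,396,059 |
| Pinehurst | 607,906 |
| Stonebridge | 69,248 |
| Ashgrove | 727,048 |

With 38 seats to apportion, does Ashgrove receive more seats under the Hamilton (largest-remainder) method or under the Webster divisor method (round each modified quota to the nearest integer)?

Hamilton: Fernley 13, Claybrook 13, Pinehurst 5, Stonebridge 1, Ashgrove 6.
Webster: Fernley 12, Claybrook 13, Pinehurst 5, Stonebridge 1, Ashgrove 7.
Ashgrove gets 6 under Hamilton and 7 under Webster.

Webster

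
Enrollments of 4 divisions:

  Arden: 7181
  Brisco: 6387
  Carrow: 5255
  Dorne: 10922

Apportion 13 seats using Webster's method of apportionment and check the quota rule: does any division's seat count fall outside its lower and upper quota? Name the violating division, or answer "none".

Standard quotas: Arden 3.138, Brisco 2.791, Carrow 2.297, Dorne 4.773.
Webster allocation: Arden 3, Brisco 3, Carrow 2, Dorne 5.
Every allocation lies between the lower and upper quota.

none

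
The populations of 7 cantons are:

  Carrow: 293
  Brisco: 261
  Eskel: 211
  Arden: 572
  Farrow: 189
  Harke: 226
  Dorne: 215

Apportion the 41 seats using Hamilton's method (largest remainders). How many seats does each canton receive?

The standard divisor is 1967/41 ≈ 47.976.
Standard quotas: Carrow 6.107, Brisco 5.440, Eskel 4.398, Arden 11.923, Farrow 3.940, Harke 4.711, Dorne 4.481.
Lower quotas: Carrow 6, Brisco 5, Eskel 4, Arden 11, Farrow 3, Harke 4, Dorne 4 (sum 37, leaving 4 seats).
Remainders in descending order: Farrow 0.940, Arden 0.923, Harke 0.711, Dorne 0.481, Brisco 0.440, Eskel 0.398, Carrow 0.107.
Largest remainders: Farrow, Arden, Harke, Dorne receive the extra seats.

Carrow: 6, Brisco: 5, Eskel: 4, Arden: 12, Farrow: 4, Harke: 5, Dorne: 5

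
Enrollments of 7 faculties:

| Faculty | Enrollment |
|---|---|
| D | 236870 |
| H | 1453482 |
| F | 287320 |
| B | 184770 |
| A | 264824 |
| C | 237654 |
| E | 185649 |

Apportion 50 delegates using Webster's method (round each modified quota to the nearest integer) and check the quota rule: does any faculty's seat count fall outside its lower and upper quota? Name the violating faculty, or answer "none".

Standard quotas: D 4.155, H 25.495, F 5.040, B 3.241, A 4.645, C 4.169, E 3.256.
Webster allocation: D 4, H 26, F 5, B 3, A 5, C 4, E 3.
Every allocation lies between the lower and upper quota.

none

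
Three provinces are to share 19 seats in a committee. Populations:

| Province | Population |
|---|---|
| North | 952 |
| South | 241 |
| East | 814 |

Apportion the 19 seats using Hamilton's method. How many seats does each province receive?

The standard divisor is 2007/19 ≈ 105.632.
Standard quotas: North 9.012, South 2.282, East 7.706.
Lower quotas: North 9, South 2, East 7 (sum 18, leaving 1 seat).
Remainders in descending order: East 0.706, South 0.282, North 0.012.
Largest remainder: East receives the extra seat.

North: 9, South: 2, East: 8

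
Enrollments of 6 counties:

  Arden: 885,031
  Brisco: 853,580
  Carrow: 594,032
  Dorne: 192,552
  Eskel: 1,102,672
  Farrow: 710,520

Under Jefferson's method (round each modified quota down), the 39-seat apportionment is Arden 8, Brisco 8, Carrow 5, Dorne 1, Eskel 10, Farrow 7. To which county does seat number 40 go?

Priority for the next seat is population ÷ (current seats + 1).
Priorities: Arden 98336.778, Brisco 94842.222, Carrow 99005.333, Dorne 96276.000, Eskel 100242.909, Farrow 88815.000.
Highest priority: Eskel.

Eskel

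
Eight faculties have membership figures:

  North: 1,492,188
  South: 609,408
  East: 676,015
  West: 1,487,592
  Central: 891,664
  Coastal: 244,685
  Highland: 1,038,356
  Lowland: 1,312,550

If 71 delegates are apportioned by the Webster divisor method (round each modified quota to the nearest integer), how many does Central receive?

8

Standard divisor 7752458/71 ≈ 109189.549; standard quotas: North 13.666, South 5.581, East 6.191, West 13.624, Central 8.166, Coastal 2.241, Highland 9.510, Lowland 12.021.
Rounding to the nearest integer gives 14, 6, 6, 14, 8, 2, 10, 12 = 72 seats, so the divisor must be adjusted.
With modified divisor 109700: modified quotas North 13.602, South 5.555, East 6.162, West 13.561, Central 8.128, Coastal 2.230, Highland 9.465, Lowland 11.965.
Rounding to the nearest integer: North 14, South 6, East 6, West 14, Central 8, Coastal 2, Highland 9, Lowland 12 (total 71).
Central receives 8.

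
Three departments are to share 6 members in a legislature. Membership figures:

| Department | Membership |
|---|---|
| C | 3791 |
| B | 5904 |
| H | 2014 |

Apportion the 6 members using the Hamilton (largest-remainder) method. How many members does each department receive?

C 2; B 3; H 1

Standard divisor: 11709 ÷ 6 ≈ 1951.5.
Standard quotas: C 1.9426, B 3.0254, H 1.0320.
Lower quotas: C 1, B 3, H 1 (sum 5, leaving 1 seat).
Remainders in descending order: C 0.9426, H 0.0320, B 0.0254.
The surplus seat goes to C.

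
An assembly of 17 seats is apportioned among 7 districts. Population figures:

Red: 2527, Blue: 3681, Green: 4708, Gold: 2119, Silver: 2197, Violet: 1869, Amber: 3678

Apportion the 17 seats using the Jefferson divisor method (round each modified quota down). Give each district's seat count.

Red=2, Blue=3, Green=4, Gold=2, Silver=2, Violet=1, Amber=3

Standard divisor 20779/17 ≈ 1222.294; standard quotas: Red 2.067, Blue 3.012, Green 3.852, Gold 1.734, Silver 1.797, Violet 1.529, Amber 3.009.
Rounding down gives 2, 3, 3, 1, 1, 1, 3 = 14 seats, so the divisor must be adjusted.
With modified divisor 1000: modified quotas Red 2.527, Blue 3.681, Green 4.708, Gold 2.119, Silver 2.197, Violet 1.869, Amber 3.678.
Rounding down: Red 2, Blue 3, Green 4, Gold 2, Silver 2, Violet 1, Amber 3 (total 17).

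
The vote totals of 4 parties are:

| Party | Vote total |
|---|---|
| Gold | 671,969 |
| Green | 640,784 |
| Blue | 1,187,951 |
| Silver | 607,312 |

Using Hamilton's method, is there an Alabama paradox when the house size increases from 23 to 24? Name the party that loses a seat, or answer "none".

none

At 23 seats: Gold 5, Green 5, Blue 9, Silver 4.
At 24 seats: Gold 5, Green 5, Blue 9, Silver 5.
No party's allocation decreased.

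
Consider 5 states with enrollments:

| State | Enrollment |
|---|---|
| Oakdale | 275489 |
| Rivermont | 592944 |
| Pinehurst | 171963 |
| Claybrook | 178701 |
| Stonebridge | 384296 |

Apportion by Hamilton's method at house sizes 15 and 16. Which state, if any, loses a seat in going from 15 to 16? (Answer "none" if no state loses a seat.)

Pinehurst

At 15 seats: Oakdale 2, Rivermont 5, Pinehurst 2, Claybrook 2, Stonebridge 4.
At 16 seats: Oakdale 3, Rivermont 6, Pinehurst 1, Claybrook 2, Stonebridge 4.
Pinehurst drops from 2 to 1.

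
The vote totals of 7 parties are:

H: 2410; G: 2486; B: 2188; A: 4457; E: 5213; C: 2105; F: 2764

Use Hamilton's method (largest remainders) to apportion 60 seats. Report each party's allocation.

Standard divisor: 21623 ÷ 60 ≈ 360.383.
Standard quotas: H 6.6873, G 6.8982, B 6.0713, A 12.3674, E 14.4652, C 5.8410, F 7.6696.
Lower quotas: H 6, G 6, B 6, A 12, E 14, C 5, F 7 (sum 56, leaving 4 seats).
Remainders in descending order: G 0.8982, C 0.8410, H 0.6873, F 0.6696, E 0.4652, A 0.3674, B 0.0713.
The surplus seats go to G, C, H, F.

H: 7; G: 7; B: 6; A: 12; E: 14; C: 6; F: 8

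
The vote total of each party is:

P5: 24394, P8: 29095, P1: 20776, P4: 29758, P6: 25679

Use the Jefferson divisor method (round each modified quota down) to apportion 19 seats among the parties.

P5=4, P8=4, P1=3, P4=4, P6=4

Standard divisor 129702/19 ≈ 6826.421; standard quotas: P5 3.573, P8 4.262, P1 3.043, P4 4.359, P6 3.762.
Rounding down gives 3, 4, 3, 4, 3 = 17 seats, so the divisor must be adjusted.
With modified divisor 6000: modified quotas P5 4.066, P8 4.849, P1 3.463, P4 4.960, P6 4.280.
Rounding down: P5 4, P8 4, P1 3, P4 4, P6 4 (total 19).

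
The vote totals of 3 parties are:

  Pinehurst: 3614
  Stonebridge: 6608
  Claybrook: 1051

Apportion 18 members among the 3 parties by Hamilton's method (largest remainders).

Pinehurst=6, Stonebridge=10, Claybrook=2

The standard divisor is 11273/18 ≈ 626.278.
Standard quotas: Pinehurst 5.7706, Stonebridge 10.5512, Claybrook 1.6782.
Lower quotas: Pinehurst 5, Stonebridge 10, Claybrook 1 (sum 16, leaving 2 seats).
Remainders in descending order: Pinehurst 0.7706, Claybrook 0.6782, Stonebridge 0.5512.
Largest remainders: Pinehurst, Claybrook receive the extra seats.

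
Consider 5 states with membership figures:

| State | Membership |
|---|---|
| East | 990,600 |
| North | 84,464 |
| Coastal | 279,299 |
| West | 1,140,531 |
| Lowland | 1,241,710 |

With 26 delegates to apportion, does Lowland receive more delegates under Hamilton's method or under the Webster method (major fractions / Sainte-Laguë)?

Hamilton: East 7, North 0, Coastal 2, West 8, Lowland 9.
Webster: East 7, North 1, Coastal 2, West 8, Lowland 8.
Lowland gets 9 under Hamilton and 8 under Webster.

Hamilton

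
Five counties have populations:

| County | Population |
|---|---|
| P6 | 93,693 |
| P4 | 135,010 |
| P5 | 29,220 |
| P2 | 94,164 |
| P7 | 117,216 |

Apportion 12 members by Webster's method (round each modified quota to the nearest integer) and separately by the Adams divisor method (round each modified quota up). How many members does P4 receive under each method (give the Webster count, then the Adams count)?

4 and 3

Webster: P6 2, P4 4, P5 1, P2 2, P7 3.
Adams: P6 2, P4 3, P5 1, P2 3, P7 3.
P4 gets 4 under Webster and 3 under Adams.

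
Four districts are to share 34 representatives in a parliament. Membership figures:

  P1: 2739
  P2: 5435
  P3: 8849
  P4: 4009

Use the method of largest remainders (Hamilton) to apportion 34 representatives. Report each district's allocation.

P1=4, P2=9, P3=14, P4=7

Standard divisor: 21032 ÷ 34 ≈ 618.588.
Standard quotas: P1 4.4278, P2 8.7861, P3 14.3052, P4 6.4809.
Lower quotas: P1 4, P2 8, P3 14, P4 6 (sum 32, leaving 2 seats).
Remainders in descending order: P2 0.7861, P4 0.4809, P1 0.4278, P3 0.3052.
Largest remainders: P2, P4 receive the extra seats.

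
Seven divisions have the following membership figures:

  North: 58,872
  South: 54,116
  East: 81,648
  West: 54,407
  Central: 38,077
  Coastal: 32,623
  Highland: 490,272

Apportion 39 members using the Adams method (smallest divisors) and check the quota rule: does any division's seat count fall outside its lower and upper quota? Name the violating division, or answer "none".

Standard quotas: North 2.835, South 2.606, East 3.931, West 2.620, Central 1.833, Coastal 1.571, Highland 23.605.
Adams allocation: North 3, South 3, East 4, West 3, Central 2, Coastal 2, Highland 22.
Highland has quota 23.605 (lower 23, upper 24) but receives 22 — outside the quota interval.

Highland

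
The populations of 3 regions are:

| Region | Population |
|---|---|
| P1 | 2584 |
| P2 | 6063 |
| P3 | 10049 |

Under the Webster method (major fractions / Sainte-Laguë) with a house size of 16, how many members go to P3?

9

Standard divisor 18696/16 ≈ 1168.5; standard quotas: P1 2.211, P2 5.189, P3 8.600.
Rounding to the nearest integer gives P1 2, P2 5, P3 9 — total 16, matching the house size, so no adjustment is needed.
P3 receives 9.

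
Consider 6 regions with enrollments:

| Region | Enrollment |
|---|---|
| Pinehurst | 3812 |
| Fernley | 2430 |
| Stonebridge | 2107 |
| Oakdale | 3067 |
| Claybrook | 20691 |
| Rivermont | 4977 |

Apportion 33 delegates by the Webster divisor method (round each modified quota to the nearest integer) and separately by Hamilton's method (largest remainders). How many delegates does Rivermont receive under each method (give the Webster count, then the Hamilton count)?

4 and 5

Webster: Pinehurst 3, Fernley 2, Stonebridge 2, Oakdale 3, Claybrook 19, Rivermont 4.
Hamilton: Pinehurst 3, Fernley 2, Stonebridge 2, Oakdale 3, Claybrook 18, Rivermont 5.
Rivermont gets 4 under Webster and 5 under Hamilton.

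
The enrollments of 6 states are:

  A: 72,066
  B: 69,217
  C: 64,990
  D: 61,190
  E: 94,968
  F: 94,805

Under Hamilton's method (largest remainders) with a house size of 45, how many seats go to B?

7

Standard divisor: 457236 ÷ 45 ≈ 10160.8.
Standard quotas: A 7.0926, B 6.8122, C 6.3961, D 6.0222, E 9.3465, F 9.3305.
Lower quotas: A 7, B 6, C 6, D 6, E 9, F 9 (sum 43, leaving 2 seats).
Remainders in descending order: B 0.8122, C 0.3961, E 0.3465, F 0.3305, A 0.0926, D 0.0222.
Largest remainders: B, C receive the extra seats.
B receives 7.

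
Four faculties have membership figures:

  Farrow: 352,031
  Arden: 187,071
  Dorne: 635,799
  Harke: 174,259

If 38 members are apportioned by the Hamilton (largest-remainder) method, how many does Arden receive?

Standard divisor: 1349160 ÷ 38 ≈ 35504.211.
Standard quotas: Farrow 9.9152, Arden 5.2690, Dorne 17.9077, Harke 4.9081.
Lower quotas: Farrow 9, Arden 5, Dorne 17, Harke 4 (sum 35, leaving 3 seats).
Remainders in descending order: Farrow 0.9152, Harke 0.9081, Dorne 0.9077, Arden 0.2690.
Largest remainders: Farrow, Harke, Dorne receive the extra seats.
Arden receives 5.

5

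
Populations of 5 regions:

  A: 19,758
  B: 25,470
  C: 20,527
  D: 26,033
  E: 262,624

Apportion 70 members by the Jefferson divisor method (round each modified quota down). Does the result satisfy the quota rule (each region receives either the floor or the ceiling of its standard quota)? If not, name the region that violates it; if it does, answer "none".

E

Standard quotas: A 3.902, B 5.031, C 4.054, D 5.142, E 51.871.
Jefferson allocation: A 3, B 5, C 4, D 5, E 53.
E has quota 51.871 (lower 51, upper 52) but receives 53 — outside the quota interval.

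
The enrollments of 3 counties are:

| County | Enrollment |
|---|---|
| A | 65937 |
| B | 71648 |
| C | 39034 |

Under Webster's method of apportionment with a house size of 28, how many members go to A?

11

Standard divisor 176619/28 ≈ 6307.821; standard quotas: A 10.453, B 11.359, C 6.188.
Rounding to the nearest integer gives 10, 11, 6 = 27 seats, so the divisor must be adjusted.
With modified divisor 6250: modified quotas A 10.550, B 11.464, C 6.245.
Rounding to the nearest integer: A 11, B 11, C 6 (total 28).
A receives 11.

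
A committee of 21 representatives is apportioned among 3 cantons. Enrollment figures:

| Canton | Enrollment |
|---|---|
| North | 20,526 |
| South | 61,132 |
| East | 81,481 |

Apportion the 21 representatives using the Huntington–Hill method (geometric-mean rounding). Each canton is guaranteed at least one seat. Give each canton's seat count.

North=3, South=8, East=10

With divisor 7969: modified quotas North 2.576, South 7.671, East 10.225.
Geometric-mean thresholds: North √(2·3)=2.449, South √(7·8)=7.483, East √(10·11)=10.488.
Each quota rounded against its threshold gives North 3, South 8, East 10 (total 21).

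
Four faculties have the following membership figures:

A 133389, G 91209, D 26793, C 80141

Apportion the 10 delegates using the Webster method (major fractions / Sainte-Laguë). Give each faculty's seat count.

Standard divisor 331532/10 ≈ 33153.2; standard quotas: A 4.023, G 2.751, D 0.808, C 2.417.
Rounding to the nearest integer gives A 4, G 3, D 1, C 2 — total 10, matching the house size, so no adjustment is needed.

A 4, G 3, D 1, C 2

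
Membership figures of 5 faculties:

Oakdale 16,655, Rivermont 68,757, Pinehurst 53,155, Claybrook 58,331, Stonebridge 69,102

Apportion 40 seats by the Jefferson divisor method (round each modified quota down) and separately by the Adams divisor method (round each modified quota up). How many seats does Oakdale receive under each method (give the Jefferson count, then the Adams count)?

Jefferson: Oakdale 2, Rivermont 10, Pinehurst 8, Claybrook 9, Stonebridge 11.
Adams: Oakdale 3, Rivermont 10, Pinehurst 8, Claybrook 9, Stonebridge 10.
Oakdale gets 2 under Jefferson and 3 under Adams.

2 and 3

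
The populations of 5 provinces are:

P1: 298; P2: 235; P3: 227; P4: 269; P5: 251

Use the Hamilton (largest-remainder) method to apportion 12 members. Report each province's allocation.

The standard divisor is 1280/12 ≈ 106.667.
Standard quotas: P1 2.794, P2 2.203, P3 2.128, P4 2.522, P5 2.353.
Lower quotas: P1 2, P2 2, P3 2, P4 2, P5 2 (sum 10, leaving 2 seats).
Remainders in descending order: P1 0.794, P4 0.522, P5 0.353, P2 0.203, P3 0.128.
The surplus seats go to P1, P4.

P1=3; P2=2; P3=2; P4=3; P5=2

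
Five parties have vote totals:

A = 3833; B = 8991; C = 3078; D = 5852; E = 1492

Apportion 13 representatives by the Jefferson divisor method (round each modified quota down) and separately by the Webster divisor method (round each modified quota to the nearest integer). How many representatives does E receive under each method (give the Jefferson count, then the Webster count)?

Jefferson: A 2, B 6, C 2, D 3, E 0.
Webster: A 2, B 5, C 2, D 3, E 1.
E gets 0 under Jefferson and 1 under Webster.

0 and 1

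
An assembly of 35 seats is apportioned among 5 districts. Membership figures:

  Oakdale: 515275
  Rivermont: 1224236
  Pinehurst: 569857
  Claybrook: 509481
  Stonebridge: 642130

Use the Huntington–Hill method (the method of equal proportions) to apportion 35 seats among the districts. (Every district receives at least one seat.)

With divisor 98550: modified quotas Oakdale 5.229, Rivermont 12.422, Pinehurst 5.782, Claybrook 5.170, Stonebridge 6.516.
Geometric-mean thresholds: Oakdale √(5·6)=5.477, Rivermont √(12·13)=12.490, Pinehurst √(5·6)=5.477, Claybrook √(5·6)=5.477, Stonebridge √(6·7)=6.481.
Each quota rounded against its threshold gives Oakdale 5, Rivermont 12, Pinehurst 6, Claybrook 5, Stonebridge 7 (total 35).

Oakdale 5, Rivermont 12, Pinehurst 6, Claybrook 5, Stonebridge 7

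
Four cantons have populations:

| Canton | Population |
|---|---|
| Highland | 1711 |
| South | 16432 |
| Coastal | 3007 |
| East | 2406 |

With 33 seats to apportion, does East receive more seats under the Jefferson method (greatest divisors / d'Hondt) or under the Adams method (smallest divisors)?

Jefferson: Highland 2, South 24, Coastal 4, East 3.
Adams: Highland 3, South 22, Coastal 4, East 4.
East gets 3 under Jefferson and 4 under Adams.

Adams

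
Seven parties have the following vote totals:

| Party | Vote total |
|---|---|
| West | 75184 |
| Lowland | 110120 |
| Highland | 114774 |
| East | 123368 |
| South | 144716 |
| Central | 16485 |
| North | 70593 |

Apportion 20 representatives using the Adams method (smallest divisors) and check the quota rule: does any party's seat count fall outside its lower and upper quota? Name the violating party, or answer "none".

Standard quotas: West 2.295, Lowland 3.361, Highland 3.503, East 3.766, South 4.417, Central 0.503, North 2.155.
Adams allocation: West 2, Lowland 3, Highland 4, East 4, South 4, Central 1, North 2.
Every allocation lies between the lower and upper quota.

none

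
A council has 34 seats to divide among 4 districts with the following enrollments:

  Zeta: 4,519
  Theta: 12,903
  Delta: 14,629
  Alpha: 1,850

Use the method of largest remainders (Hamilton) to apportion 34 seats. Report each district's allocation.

The standard divisor is 33901/34 ≈ 997.088.
Standard quotas: Zeta 4.5322, Theta 12.9407, Delta 14.6717, Alpha 1.8554.
Lower quotas: Zeta 4, Theta 12, Delta 14, Alpha 1 (sum 31, leaving 3 seats).
Remainders in descending order: Theta 0.9407, Alpha 0.8554, Delta 0.6717, Zeta 0.5322.
Largest remainders: Theta, Alpha, Delta receive the extra seats.

Zeta 4, Theta 13, Delta 15, Alpha 2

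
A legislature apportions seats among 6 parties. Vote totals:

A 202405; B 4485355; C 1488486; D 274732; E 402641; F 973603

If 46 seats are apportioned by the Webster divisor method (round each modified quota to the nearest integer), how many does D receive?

Standard divisor 7827222/46 ≈ 170157; standard quotas: A 1.190, B 26.360, C 8.748, D 1.615, E 2.366, F 5.722.
Rounding to the nearest integer gives A 1, B 26, C 9, D 2, E 2, F 6 — total 46, matching the house size, so no adjustment is needed.
D receives 2.

2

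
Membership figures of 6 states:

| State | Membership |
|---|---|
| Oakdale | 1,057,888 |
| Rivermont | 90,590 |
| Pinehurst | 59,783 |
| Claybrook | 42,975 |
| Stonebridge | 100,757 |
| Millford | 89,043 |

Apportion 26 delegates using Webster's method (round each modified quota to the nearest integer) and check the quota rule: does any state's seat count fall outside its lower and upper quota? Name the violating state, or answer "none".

Oakdale

Standard quotas: Oakdale 19.087, Rivermont 1.634, Pinehurst 1.079, Claybrook 0.775, Stonebridge 1.818, Millford 1.607.
Webster allocation: Oakdale 18, Rivermont 2, Pinehurst 1, Claybrook 1, Stonebridge 2, Millford 2.
Oakdale has quota 19.087 (lower 19, upper 20) but receives 18 — outside the quota interval.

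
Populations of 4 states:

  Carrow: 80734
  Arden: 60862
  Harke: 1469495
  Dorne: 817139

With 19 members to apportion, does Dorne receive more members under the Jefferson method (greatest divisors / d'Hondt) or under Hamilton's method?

Jefferson: Carrow 0, Arden 0, Harke 12, Dorne 7.
Hamilton: Carrow 1, Arden 0, Harke 12, Dorne 6.
Dorne gets 7 under Jefferson and 6 under Hamilton.

Jefferson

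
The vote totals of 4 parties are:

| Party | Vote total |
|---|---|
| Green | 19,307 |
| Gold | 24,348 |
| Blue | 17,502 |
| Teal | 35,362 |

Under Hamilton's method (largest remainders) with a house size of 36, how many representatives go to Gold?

9

Standard divisor: 96519 ÷ 36 ≈ 2681.083.
Standard quotas: Green 7.2012, Gold 9.0814, Blue 6.5280, Teal 13.1894.
Lower quotas: Green 7, Gold 9, Blue 6, Teal 13 (sum 35, leaving 1 seat).
Remainders in descending order: Blue 0.5280, Green 0.2012, Teal 0.1894, Gold 0.0814.
The surplus seat goes to Blue.
Gold receives 9.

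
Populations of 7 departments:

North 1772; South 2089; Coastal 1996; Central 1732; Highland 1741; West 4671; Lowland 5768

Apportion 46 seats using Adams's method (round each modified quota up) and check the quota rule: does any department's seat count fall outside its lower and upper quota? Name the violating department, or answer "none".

none

Standard quotas: North 4.123, South 4.861, Coastal 4.644, Central 4.030, Highland 4.051, West 10.869, Lowland 13.421.
Adams allocation: North 4, South 5, Coastal 5, Central 4, Highland 4, West 11, Lowland 13.
Every allocation lies between the lower and upper quota.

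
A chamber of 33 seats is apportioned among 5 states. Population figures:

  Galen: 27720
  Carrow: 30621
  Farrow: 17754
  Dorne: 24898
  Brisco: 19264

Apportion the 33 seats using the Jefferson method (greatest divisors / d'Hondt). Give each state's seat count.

Galen: 8, Carrow: 8, Farrow: 5, Dorne: 7, Brisco: 5

Standard divisor 120257/33 ≈ 3644.152; standard quotas: Galen 7.607, Carrow 8.403, Farrow 4.872, Dorne 6.832, Brisco 5.286.
Rounding down gives 7, 8, 4, 6, 5 = 30 seats, so the divisor must be adjusted.
With modified divisor 3430: modified quotas Galen 8.082, Carrow 8.927, Farrow 5.176, Dorne 7.259, Brisco 5.616.
Rounding down: Galen 8, Carrow 8, Farrow 5, Dorne 7, Brisco 5 (total 33).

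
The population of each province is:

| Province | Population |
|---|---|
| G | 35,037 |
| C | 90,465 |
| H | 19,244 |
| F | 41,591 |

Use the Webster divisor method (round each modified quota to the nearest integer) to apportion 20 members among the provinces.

Standard divisor 186337/20 ≈ 9316.85; standard quotas: G 3.761, C 9.710, H 2.066, F 4.464.
Rounding to the nearest integer gives G 4, C 10, H 2, F 4 — total 20, matching the house size, so no adjustment is needed.

G 4, C 10, H 2, F 4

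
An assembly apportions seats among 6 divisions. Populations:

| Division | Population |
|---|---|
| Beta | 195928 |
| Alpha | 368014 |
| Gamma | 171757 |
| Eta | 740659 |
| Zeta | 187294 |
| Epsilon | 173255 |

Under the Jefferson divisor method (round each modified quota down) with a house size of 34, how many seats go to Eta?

15

Standard divisor 1836907/34 ≈ 54026.676; standard quotas: Beta 3.627, Alpha 6.812, Gamma 3.179, Eta 13.709, Zeta 3.467, Epsilon 3.207.
Rounding down gives 3, 6, 3, 13, 3, 3 = 31 seats, so the divisor must be adjusted.
With modified divisor 49258.7: modified quotas Beta 3.978, Alpha 7.471, Gamma 3.487, Eta 15.036, Zeta 3.802, Epsilon 3.517.
Rounding down: Beta 3, Alpha 7, Gamma 3, Eta 15, Zeta 3, Epsilon 3 (total 34).
Eta receives 15.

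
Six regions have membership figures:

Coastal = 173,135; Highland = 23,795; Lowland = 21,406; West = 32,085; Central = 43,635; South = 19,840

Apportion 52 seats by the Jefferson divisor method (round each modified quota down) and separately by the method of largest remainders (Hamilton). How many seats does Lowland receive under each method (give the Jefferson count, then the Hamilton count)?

3 and 4

Jefferson: Coastal 30, Highland 4, Lowland 3, West 5, Central 7, South 3.
Hamilton: Coastal 29, Highland 4, Lowland 4, West 5, Central 7, South 3.
Lowland gets 3 under Jefferson and 4 under Hamilton.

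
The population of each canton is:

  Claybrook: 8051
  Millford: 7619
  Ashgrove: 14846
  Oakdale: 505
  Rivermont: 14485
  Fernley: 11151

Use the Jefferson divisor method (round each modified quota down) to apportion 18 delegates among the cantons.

Standard divisor 56657/18 ≈ 3147.611; standard quotas: Claybrook 2.558, Millford 2.421, Ashgrove 4.717, Oakdale 0.160, Rivermont 4.602, Fernley 3.543.
Rounding down gives 2, 2, 4, 0, 4, 3 = 15 seats, so the divisor must be adjusted.
With modified divisor 2740: modified quotas Claybrook 2.938, Millford 2.781, Ashgrove 5.418, Oakdale 0.184, Rivermont 5.286, Fernley 4.070.
Rounding down: Claybrook 2, Millford 2, Ashgrove 5, Oakdale 0, Rivermont 5, Fernley 4 (total 18).

Claybrook 2, Millford 2, Ashgrove 5, Oakdale 0, Rivermont 5, Fernley 4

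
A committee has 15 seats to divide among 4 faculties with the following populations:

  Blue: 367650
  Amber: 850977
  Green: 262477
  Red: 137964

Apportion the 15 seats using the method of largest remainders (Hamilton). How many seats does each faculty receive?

Blue 3, Amber 8, Green 3, Red 1

Standard divisor: 1619068 ÷ 15 ≈ 107937.867.
Standard quotas: Blue 3.4061, Amber 7.8840, Green 2.4317, Red 1.2782.
Lower quotas: Blue 3, Amber 7, Green 2, Red 1 (sum 13, leaving 2 seats).
Remainders in descending order: Amber 0.8840, Green 0.4317, Blue 0.4061, Red 0.2782.
Largest remainders: Amber, Green receive the extra seats.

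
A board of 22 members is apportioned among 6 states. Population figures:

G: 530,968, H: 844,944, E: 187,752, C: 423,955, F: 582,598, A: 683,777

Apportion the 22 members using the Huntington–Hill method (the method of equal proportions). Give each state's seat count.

G: 4; H: 6; E: 1; C: 3; F: 4; A: 4

With divisor 153087: modified quotas G 3.468, H 5.519, E 1.226, C 2.769, F 3.806, A 4.467.
Geometric-mean thresholds: G √(3·4)=3.464, H √(5·6)=5.477, E √(1·2)=1.414, C √(2·3)=2.449, F √(3·4)=3.464, A √(4·5)=4.472.
Each quota rounded against its threshold gives G 4, H 6, E 1, C 3, F 4, A 4 (total 22).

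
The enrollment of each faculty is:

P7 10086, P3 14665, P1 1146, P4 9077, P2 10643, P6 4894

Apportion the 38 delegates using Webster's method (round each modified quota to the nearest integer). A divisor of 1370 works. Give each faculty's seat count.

P7 7, P3 11, P1 1, P4 7, P2 8, P6 4

With modified divisor 1370: modified quotas P7 7.362, P3 10.704, P1 0.836, P4 6.626, P2 7.769, P6 3.572.
Rounding to the nearest integer: P7 7, P3 11, P1 1, P4 7, P2 8, P6 4 (total 38).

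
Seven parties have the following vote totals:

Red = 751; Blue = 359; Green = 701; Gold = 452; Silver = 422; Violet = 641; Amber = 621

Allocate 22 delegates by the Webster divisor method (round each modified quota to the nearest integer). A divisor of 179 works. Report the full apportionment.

Red=4, Blue=2, Green=4, Gold=3, Silver=2, Violet=4, Amber=3

With modified divisor 179: modified quotas Red 4.196, Blue 2.006, Green 3.916, Gold 2.525, Silver 2.358, Violet 3.581, Amber 3.469.
Rounding to the nearest integer: Red 4, Blue 2, Green 4, Gold 3, Silver 2, Violet 4, Amber 3 (total 22).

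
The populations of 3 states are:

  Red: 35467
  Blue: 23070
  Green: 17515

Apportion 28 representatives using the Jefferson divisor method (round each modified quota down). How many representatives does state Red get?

Standard divisor 76052/28 ≈ 2716.143; standard quotas: Red 13.058, Blue 8.494, Green 6.448.
Rounding down gives 13, 8, 6 = 27 seats, so the divisor must be adjusted.
With modified divisor 2550: modified quotas Red 13.909, Blue 9.047, Green 6.869.
Rounding down: Red 13, Blue 9, Green 6 (total 28).
Red receives 13.

13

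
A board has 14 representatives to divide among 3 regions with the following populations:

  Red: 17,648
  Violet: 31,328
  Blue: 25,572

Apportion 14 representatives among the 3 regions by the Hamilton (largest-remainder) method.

Total 74548; standard divisor 74548/14 ≈ 5324.857.
Standard quotas: Red 3.3143, Violet 5.8834, Blue 4.8024.
Lower quotas: Red 3, Violet 5, Blue 4 (sum 12, leaving 2 seats).
Remainders in descending order: Violet 0.8834, Blue 0.8024, Red 0.3143.
Largest remainders: Violet, Blue receive the extra seats.

Red 3, Violet 6, Blue 5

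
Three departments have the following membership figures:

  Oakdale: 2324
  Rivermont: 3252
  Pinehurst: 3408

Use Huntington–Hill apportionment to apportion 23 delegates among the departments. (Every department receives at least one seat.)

With divisor 392: modified quotas Oakdale 5.929, Rivermont 8.296, Pinehurst 8.694.
Geometric-mean thresholds: Oakdale √(5·6)=5.477, Rivermont √(8·9)=8.485, Pinehurst √(8·9)=8.485.
Each quota rounded against its threshold gives Oakdale 6, Rivermont 8, Pinehurst 9 (total 23).

Oakdale: 6; Rivermont: 8; Pinehurst: 9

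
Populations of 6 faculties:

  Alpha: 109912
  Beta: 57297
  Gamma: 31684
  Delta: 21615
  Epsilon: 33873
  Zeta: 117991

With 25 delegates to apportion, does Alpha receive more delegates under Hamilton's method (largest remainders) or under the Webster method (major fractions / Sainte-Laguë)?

Hamilton: Alpha 7, Beta 4, Gamma 2, Delta 2, Epsilon 2, Zeta 8.
Webster: Alpha 8, Beta 4, Gamma 2, Delta 1, Epsilon 2, Zeta 8.
Alpha gets 7 under Hamilton and 8 under Webster.

Webster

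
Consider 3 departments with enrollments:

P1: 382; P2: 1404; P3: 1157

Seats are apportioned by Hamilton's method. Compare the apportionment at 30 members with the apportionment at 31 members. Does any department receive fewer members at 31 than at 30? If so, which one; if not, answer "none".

At 30 seats: P1 4, P2 14, P3 12.
At 31 seats: P1 4, P2 15, P3 12.
No department's allocation decreased.

none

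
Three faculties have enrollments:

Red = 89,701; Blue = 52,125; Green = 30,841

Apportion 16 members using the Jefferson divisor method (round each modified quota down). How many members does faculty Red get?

Standard divisor 172667/16 ≈ 10791.688; standard quotas: Red 8.312, Blue 4.830, Green 2.858.
Rounding down gives 8, 4, 2 = 14 seats, so the divisor must be adjusted.
With modified divisor 10100: modified quotas Red 8.881, Blue 5.161, Green 3.054.
Rounding down: Red 8, Blue 5, Green 3 (total 16).
Red receives 8.

8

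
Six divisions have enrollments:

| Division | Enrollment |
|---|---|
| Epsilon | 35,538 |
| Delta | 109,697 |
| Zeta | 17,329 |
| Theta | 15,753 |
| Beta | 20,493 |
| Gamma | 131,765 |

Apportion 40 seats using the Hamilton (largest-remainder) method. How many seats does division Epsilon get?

4

Standard divisor: 330575 ÷ 40 ≈ 8264.375.
Standard quotas: Epsilon 4.3001, Delta 13.2735, Zeta 2.0968, Theta 1.9061, Beta 2.4797, Gamma 15.9437.
Lower quotas: Epsilon 4, Delta 13, Zeta 2, Theta 1, Beta 2, Gamma 15 (sum 37, leaving 3 seats).
Remainders in descending order: Gamma 0.9437, Theta 0.9061, Beta 0.4797, Epsilon 0.3001, Delta 0.2735, Zeta 0.0968.
The surplus seats go to Gamma, Theta, Beta.
Epsilon receives 4.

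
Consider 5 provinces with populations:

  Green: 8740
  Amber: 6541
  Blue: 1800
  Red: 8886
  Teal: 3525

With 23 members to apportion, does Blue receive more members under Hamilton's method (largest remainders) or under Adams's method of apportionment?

Adams

Hamilton: Green 7, Amber 5, Blue 1, Red 7, Teal 3.
Adams: Green 6, Amber 5, Blue 2, Red 7, Teal 3.
Blue gets 1 under Hamilton and 2 under Adams.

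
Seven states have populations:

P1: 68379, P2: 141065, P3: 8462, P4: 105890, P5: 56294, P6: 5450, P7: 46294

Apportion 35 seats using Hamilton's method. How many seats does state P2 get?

11

Standard divisor: 431834 ÷ 35 ≈ 12338.114.
Standard quotas: P1 5.5421, P2 11.4333, P3 0.6858, P4 8.5823, P5 4.5626, P6 0.4417, P7 3.7521.
Lower quotas: P1 5, P2 11, P3 0, P4 8, P5 4, P6 0, P7 3 (sum 31, leaving 4 seats).
Remainders in descending order: P7 0.7521, P3 0.6858, P4 0.5823, P5 0.5626, P1 0.5421, P6 0.4417, P2 0.4333.
Largest remainders: P7, P3, P4, P5 receive the extra seats.
P2 receives 11.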